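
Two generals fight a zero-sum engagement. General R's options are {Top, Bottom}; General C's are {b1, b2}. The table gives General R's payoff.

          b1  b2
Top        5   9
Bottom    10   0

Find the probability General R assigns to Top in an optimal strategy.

Row minima: Top → 5, Bottom → 0; maximin = 5.
Column maxima: b1 → 10, b2 → 9; minimax = 9.
5 ≠ 9, so there is no saddle point; optimal play is mixed.
Let General R play Top with probability p. Expected payoff against b1: 5p + 10(1−p) = −5p + 10; against b2: 9p + 0(1−p) = 9p.
Setting these equal: −5p + 10 = 9p ⇒ −14p = -10 ⇒ p = 5/7, and the value is (-5)·(5/7) + 10 = 45/7.
For General C: with q = P(b1), equating Top's and Bottom's payoffs gives −4q + 9 = 10q ⇒ q = 9/14.

5/7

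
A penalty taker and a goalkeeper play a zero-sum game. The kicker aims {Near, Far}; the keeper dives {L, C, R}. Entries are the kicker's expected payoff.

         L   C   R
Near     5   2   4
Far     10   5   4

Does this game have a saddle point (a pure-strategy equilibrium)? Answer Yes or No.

Row minima: Near → 2, Far → 4; maximin = 4.
Column maxima: L → 10, C → 5, R → 4; minimax = 4.
maximin = minimax = 4, so a saddle point exists.

Yes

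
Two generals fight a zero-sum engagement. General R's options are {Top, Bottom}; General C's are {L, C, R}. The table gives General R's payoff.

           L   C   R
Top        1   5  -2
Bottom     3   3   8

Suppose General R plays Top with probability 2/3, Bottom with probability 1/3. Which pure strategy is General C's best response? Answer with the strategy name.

If General C plays L, General R's expected payoff is (2/3)·1 + (1/3)·3 = 5/3.
If General C plays C, General R's expected payoff is (2/3)·5 + (1/3)·3 = 13/3.
If General C plays R, General R's expected payoff is (2/3)·(-2) + (1/3)·8 = 4/3.
General C minimizes General R's payoff; the smallest is 4/3, so the best response is R.

R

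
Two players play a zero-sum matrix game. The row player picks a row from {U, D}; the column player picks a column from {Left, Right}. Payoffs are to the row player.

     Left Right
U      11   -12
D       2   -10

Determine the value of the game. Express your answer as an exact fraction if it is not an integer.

Row minima: U → -12, D → -10; maximin = -10.
Column maxima: Left → 11, Right → -10; minimax = -10.
Since maximin = minimax = -10, there is a saddle point and the value is -10.

-10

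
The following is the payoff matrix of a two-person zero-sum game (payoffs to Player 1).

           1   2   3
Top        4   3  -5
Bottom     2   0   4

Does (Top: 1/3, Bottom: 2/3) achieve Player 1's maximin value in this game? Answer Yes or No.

Yes

Against 1 this mix gives (1/3)·4 + (2/3)·2 = 8/3.
Against 2 this mix gives (1/3)·3 + (2/3)·0 = 1.
Against 3 this mix gives (1/3)·(-5) + (2/3)·4 = 1.
All of Player 2's active replies (2, 3) yield 1, and no column does worse for Player 1. The mix makes Player 2 indifferent and guarantees 1, so it is optimal.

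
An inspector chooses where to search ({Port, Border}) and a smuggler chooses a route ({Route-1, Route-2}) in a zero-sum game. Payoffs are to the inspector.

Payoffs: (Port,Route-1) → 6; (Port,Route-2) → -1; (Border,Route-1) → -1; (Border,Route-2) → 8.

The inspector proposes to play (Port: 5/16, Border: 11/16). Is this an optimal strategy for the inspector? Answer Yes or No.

No

Against Route-1 this mix gives (5/16)·6 + (11/16)·(-1) = 19/16.
Against Route-2 this mix gives (5/16)·(-1) + (11/16)·8 = 83/16.
The smuggler will play Route-1, holding the inspector to 19/16. Shifting weight toward the row that does better against Route-1 would raise this floor (the equalizing mix achieves 47/16 against both Route-1 and Route-2), so the proposed strategy is not optimal.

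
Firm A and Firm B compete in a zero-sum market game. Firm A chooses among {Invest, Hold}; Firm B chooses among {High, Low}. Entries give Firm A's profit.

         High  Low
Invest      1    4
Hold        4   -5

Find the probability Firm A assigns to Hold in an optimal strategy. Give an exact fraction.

Row minima: Invest → 1, Hold → -5; maximin = 1.
Column maxima: High → 4, Low → 4; minimax = 4.
1 ≠ 4, so there is no saddle point; optimal play is mixed.
Let Firm A play Invest with probability p. Expected payoff against High: 1p + 4(1−p) = −3p + 4; against Low: 4p + (-5)(1−p) = 9p − 5.
Setting these equal: −3p + 4 = 9p − 5 ⇒ −12p = -9 ⇒ p = 3/4, and the value is (-3)·(3/4) + 4 = 7/4.
For Firm B: with q = P(High), equating Invest's and Hold's payoffs gives −3q + 4 = 9q − 5 ⇒ q = 3/4.

1/4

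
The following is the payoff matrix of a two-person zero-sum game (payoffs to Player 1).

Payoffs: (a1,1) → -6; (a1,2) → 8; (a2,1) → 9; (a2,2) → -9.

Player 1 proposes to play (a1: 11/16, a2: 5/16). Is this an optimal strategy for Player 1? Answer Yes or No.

Against 1 this mix gives (11/16)·(-6) + (5/16)·9 = -21/16.
Against 2 this mix gives (11/16)·8 + (5/16)·(-9) = 43/16.
Player 2 will play 1, holding Player 1 to -21/16. Shifting weight toward the row that does better against 1 would raise this floor (the equalizing mix achieves 9/16 against both 1 and 2), so the proposed strategy is not optimal.

No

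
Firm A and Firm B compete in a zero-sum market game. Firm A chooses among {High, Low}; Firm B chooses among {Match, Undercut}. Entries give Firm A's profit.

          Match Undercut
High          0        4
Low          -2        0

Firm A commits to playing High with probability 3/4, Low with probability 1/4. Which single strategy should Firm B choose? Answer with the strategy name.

Match

If Firm B plays Match, Firm A's expected payoff is (3/4)·0 + (1/4)·(-2) = -1/2.
If Firm B plays Undercut, Firm A's expected payoff is (3/4)·4 + (1/4)·0 = 3.
Firm B minimizes Firm A's payoff; the smallest is -1/2, so the best response is Match.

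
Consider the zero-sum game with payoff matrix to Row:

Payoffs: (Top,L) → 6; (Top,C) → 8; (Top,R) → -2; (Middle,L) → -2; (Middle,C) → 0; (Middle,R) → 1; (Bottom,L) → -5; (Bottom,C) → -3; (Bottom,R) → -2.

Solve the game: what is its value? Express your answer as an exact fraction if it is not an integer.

2/11

Row minima: Top → -2, Middle → -2, Bottom → -5; maximin = -2.
Column maxima: L → 6, C → 8, R → 1; minimax = 1.
-2 ≠ 1, so there is no saddle point; optimal play is mixed.
Bottom is strictly dominated by Middle, so Row never plays it.
C is strictly dominated by L (it gives Row strictly more in every row), so Column never plays it.
On the remaining 2×2 (Top, Middle vs L, R):
Let Row play Top with probability p. Expected payoff against L: 6p + (-2)(1−p) = 8p − 2; against R: (-2)p + 1(1−p) = −3p + 1.
Setting these equal: 8p − 2 = −3p + 1 ⇒ 11p = 3 ⇒ p = 3/11, and the value is (8)·(3/11) − 2 = 2/11.
For Column: with q = P(L), equating Top's and Middle's payoffs gives 8q − 2 = −3q + 1 ⇒ q = 3/11.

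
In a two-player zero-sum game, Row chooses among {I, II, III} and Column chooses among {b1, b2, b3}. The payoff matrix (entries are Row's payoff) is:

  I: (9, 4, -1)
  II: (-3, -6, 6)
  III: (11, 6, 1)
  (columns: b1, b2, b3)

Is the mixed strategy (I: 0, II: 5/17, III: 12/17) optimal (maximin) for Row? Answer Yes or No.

Against b1 this mix gives (5/17)·(-3) + (12/17)·11 = 117/17.
Against b2 this mix gives (5/17)·(-6) + (12/17)·6 = 42/17.
Against b3 this mix gives (5/17)·6 + (12/17)·1 = 42/17.
All of Column's active replies (b2, b3) yield 42/17, and no column does worse for Row. The mix makes Column indifferent and guarantees 42/17, so it is optimal.

Yes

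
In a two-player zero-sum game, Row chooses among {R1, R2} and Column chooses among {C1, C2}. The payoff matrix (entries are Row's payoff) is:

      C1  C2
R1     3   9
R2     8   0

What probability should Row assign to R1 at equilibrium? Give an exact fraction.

4/7

Row minima: R1 → 3, R2 → 0; maximin = 3.
Column maxima: C1 → 8, C2 → 9; minimax = 8.
3 ≠ 8, so there is no saddle point; optimal play is mixed.
Let Row play R1 with probability p. Expected payoff against C1: 3p + 8(1−p) = −5p + 8; against C2: 9p + 0(1−p) = 9p.
Setting these equal: −5p + 8 = 9p ⇒ −14p = -8 ⇒ p = 4/7, and the value is (-5)·(4/7) + 8 = 36/7.
For Column: with q = P(C1), equating R1's and R2's payoffs gives −6q + 9 = 8q ⇒ q = 9/14.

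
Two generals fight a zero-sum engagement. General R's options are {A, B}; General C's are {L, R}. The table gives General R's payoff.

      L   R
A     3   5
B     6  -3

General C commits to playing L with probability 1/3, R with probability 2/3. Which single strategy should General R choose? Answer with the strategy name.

A

Expected payoff of A: (1/3)·3 + (2/3)·5 = 13/3.
Expected payoff of B: (1/3)·6 + (2/3)·(-3) = 0.
The largest is 13/3, so General R's best response is A.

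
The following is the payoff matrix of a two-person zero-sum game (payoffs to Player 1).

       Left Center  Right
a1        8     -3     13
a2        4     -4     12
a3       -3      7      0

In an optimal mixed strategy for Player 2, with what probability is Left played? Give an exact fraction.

Row minima: a1 → -3, a2 → -4, a3 → -3; maximin = -3.
Column maxima: Left → 8, Center → 7, Right → 13; minimax = 7.
-3 ≠ 7, so there is no saddle point; optimal play is mixed.
a2 is strictly dominated by a1, so Player 1 never plays it.
Right is strictly dominated by Left (it gives Player 1 strictly more in every row), so Player 2 never plays it.
On the remaining 2×2 (a1, a3 vs Left, Center):
Let Player 1 play a1 with probability p. Expected payoff against Left: 8p + (-3)(1−p) = 11p − 3; against Center: (-3)p + 7(1−p) = −10p + 7.
Setting these equal: 11p − 3 = −10p + 7 ⇒ 21p = 10 ⇒ p = 10/21, and the value is (11)·(10/21) − 3 = 47/21.
For Player 2: with q = P(Left), equating a1's and a3's payoffs gives 11q − 3 = −10q + 7 ⇒ q = 10/21.

10/21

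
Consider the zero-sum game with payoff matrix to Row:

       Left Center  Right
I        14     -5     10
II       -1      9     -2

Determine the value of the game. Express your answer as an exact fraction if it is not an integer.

Row minima: I → -5, II → -2; maximin = -2.
Column maxima: Left → 14, Center → 9, Right → 10; minimax = 9.
-2 ≠ 9, so there is no saddle point; optimal play is mixed.
Left is strictly dominated by Right (it gives Row strictly more in every row), so Column never plays it.
On the remaining 2×2 (I, II vs Center, Right):
Let Row play I with probability p. Expected payoff against Center: (-5)p + 9(1−p) = −14p + 9; against Right: 10p + (-2)(1−p) = 12p − 2.
Setting these equal: −14p + 9 = 12p − 2 ⇒ −26p = -11 ⇒ p = 11/26, and the value is (-14)·(11/26) + 9 = 40/13.
For Column: with q = P(Center), equating I's and II's payoffs gives −15q + 10 = 11q − 2 ⇒ q = 6/13.

40/13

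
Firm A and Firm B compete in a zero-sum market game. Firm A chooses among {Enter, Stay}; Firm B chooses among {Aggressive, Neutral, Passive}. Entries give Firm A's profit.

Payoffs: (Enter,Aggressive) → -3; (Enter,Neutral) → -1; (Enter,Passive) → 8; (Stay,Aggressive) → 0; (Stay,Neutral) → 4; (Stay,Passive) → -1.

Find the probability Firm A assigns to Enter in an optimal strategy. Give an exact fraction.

Row minima: Enter → -3, Stay → -1; maximin = -1.
Column maxima: Aggressive → 0, Neutral → 4, Passive → 8; minimax = 0.
-1 ≠ 0, so there is no saddle point; optimal play is mixed.
Neutral is strictly dominated by Aggressive (it gives Firm A strictly more in every row), so Firm B never plays it.
On the remaining 2×2 (Enter, Stay vs Aggressive, Passive):
Let Firm A play Enter with probability p. Expected payoff against Aggressive: (-3)p + 0(1−p) = −3p; against Passive: 8p + (-1)(1−p) = 9p − 1.
Setting these equal: −3p = 9p − 1 ⇒ −12p = -1 ⇒ p = 1/12, and the value is (-3)·(1/12) = -1/4.
For Firm B: with q = P(Aggressive), equating Enter's and Stay's payoffs gives −11q + 8 = q − 1 ⇒ q = 3/4.

1/12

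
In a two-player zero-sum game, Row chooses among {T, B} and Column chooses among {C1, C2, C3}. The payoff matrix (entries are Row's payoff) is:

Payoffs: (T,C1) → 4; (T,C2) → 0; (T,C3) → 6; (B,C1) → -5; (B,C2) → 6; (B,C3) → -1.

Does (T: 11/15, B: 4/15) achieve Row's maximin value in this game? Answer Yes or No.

Against C1 this mix gives (11/15)·4 + (4/15)·(-5) = 8/5.
Against C2 this mix gives (11/15)·0 + (4/15)·6 = 8/5.
Against C3 this mix gives (11/15)·6 + (4/15)·(-1) = 62/15.
All of Column's active replies (C1, C2) yield 8/5, and no column does worse for Row. The mix makes Column indifferent and guarantees 8/5, so it is optimal.

Yes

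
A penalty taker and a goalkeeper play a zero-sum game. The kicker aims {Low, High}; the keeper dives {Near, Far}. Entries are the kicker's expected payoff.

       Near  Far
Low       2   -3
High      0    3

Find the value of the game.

Row minima: Low → -3, High → 0; maximin = 0.
Column maxima: Near → 2, Far → 3; minimax = 2.
0 ≠ 2, so there is no saddle point; optimal play is mixed.
Let the kicker play Low with probability p. Expected payoff against Near: 2p + 0(1−p) = 2p; against Far: (-3)p + 3(1−p) = −6p + 3.
Setting these equal: 2p = −6p + 3 ⇒ 8p = 3 ⇒ p = 3/8, and the value is (2)·(3/8) = 3/4.
For the keeper: with q = P(Near), equating Low's and High's payoffs gives 5q − 3 = −3q + 3 ⇒ q = 3/4.

3/4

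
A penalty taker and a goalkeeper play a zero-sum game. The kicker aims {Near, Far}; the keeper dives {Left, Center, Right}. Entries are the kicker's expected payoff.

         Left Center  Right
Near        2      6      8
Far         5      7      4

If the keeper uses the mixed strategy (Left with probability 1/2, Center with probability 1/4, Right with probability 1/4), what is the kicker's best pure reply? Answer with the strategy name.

Expected payoff of Near: (1/2)·2 + (1/4)·6 + (1/4)·8 = 9/2.
Expected payoff of Far: (1/2)·5 + (1/4)·7 + (1/4)·4 = 21/4.
The largest is 21/4, so the kicker's best response is Far.

Far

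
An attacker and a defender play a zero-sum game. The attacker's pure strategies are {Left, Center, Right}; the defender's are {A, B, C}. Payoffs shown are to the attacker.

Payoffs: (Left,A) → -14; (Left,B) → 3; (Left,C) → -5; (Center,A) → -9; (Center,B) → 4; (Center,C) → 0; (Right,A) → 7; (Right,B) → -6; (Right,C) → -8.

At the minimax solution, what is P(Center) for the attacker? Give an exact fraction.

Row minima: Left → -14, Center → -9, Right → -8; maximin = -8.
Column maxima: A → 7, B → 4, C → 0; minimax = 0.
-8 ≠ 0, so there is no saddle point; optimal play is mixed.
Left is strictly dominated by Center, so the attacker never plays it.
B is strictly dominated by C (it gives the attacker strictly more in every row), so the defender never plays it.
On the remaining 2×2 (Center, Right vs A, C):
Let the attacker play Center with probability p. Expected payoff against A: (-9)p + 7(1−p) = −16p + 7; against C: 0p + (-8)(1−p) = 8p − 8.
Setting these equal: −16p + 7 = 8p − 8 ⇒ −24p = -15 ⇒ p = 5/8, and the value is (-16)·(5/8) + 7 = -3.
For the defender: with q = P(A), equating Center's and Right's payoffs gives −9q = 15q − 8 ⇒ q = 1/3.

5/8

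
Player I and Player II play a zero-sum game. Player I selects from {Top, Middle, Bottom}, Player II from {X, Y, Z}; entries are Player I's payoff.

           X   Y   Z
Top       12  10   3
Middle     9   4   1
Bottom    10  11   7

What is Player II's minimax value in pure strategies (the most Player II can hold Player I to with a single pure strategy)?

Column maxima: X → 12, Y → 11, Z → 7.
The smallest of these is 7.

7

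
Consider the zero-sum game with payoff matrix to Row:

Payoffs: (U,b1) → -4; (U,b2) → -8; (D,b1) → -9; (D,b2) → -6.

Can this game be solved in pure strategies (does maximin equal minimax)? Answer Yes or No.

Row minima: U → -8, D → -9; maximin = -8.
Column maxima: b1 → -4, b2 → -6; minimax = -6.
-8 ≠ -6, so no pure-strategy equilibrium exists.

No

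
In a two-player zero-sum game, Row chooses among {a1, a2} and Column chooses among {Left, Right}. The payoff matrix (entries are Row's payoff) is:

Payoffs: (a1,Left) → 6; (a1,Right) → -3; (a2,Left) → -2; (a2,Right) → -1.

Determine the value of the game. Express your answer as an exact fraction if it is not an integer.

-6/5

Row minima: a1 → -3, a2 → -2; maximin = -2.
Column maxima: Left → 6, Right → -1; minimax = -1.
-2 ≠ -1, so there is no saddle point; optimal play is mixed.
Let Row play a1 with probability p. Expected payoff against Left: 6p + (-2)(1−p) = 8p − 2; against Right: (-3)p + (-1)(1−p) = −2p − 1.
Setting these equal: 8p − 2 = −2p − 1 ⇒ 10p = 1 ⇒ p = 1/10, and the value is (8)·(1/10) − 2 = -6/5.
For Column: with q = P(Left), equating a1's and a2's payoffs gives 9q − 3 = −q − 1 ⇒ q = 1/5.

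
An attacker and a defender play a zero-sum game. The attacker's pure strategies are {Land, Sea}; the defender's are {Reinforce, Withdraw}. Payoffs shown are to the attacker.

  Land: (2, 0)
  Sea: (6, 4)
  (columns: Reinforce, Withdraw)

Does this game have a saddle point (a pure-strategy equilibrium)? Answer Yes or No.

Row minima: Land → 0, Sea → 4; maximin = 4.
Column maxima: Reinforce → 6, Withdraw → 4; minimax = 4.
maximin = minimax = 4, so a saddle point exists.

Yes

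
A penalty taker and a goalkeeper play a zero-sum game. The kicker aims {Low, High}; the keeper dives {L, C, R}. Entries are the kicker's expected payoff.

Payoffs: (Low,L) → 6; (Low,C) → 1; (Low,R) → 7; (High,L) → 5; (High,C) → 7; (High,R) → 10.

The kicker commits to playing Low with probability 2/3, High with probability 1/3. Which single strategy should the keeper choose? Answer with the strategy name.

C

If the keeper plays L, the kicker's expected payoff is (2/3)·6 + (1/3)·5 = 17/3.
If the keeper plays C, the kicker's expected payoff is (2/3)·1 + (1/3)·7 = 3.
If the keeper plays R, the kicker's expected payoff is (2/3)·7 + (1/3)·10 = 8.
The keeper minimizes the kicker's payoff; the smallest is 3, so the best response is C.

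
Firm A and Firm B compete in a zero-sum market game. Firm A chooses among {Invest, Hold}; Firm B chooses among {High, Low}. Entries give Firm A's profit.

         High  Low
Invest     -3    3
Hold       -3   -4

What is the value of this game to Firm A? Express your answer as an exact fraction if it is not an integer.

-3

Row minima: Invest → -3, Hold → -4; maximin = -3.
Column maxima: High → -3, Low → 3; minimax = -3.
Since maximin = minimax = -3, there is a saddle point and the value is -3.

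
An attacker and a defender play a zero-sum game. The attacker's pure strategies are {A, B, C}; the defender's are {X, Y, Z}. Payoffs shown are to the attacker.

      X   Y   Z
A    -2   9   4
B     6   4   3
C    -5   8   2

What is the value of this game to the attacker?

10/3

Row minima: A → -2, B → 3, C → -5; maximin = 3.
Column maxima: X → 6, Y → 9, Z → 4; minimax = 4.
3 ≠ 4, so there is no saddle point; optimal play is mixed.
C is strictly dominated by A, so the attacker never plays it.
Y is strictly dominated by Z (it gives the attacker strictly more in every row), so the defender never plays it.
On the remaining 2×2 (A, B vs X, Z):
Let the attacker play A with probability p. Expected payoff against X: (-2)p + 6(1−p) = −8p + 6; against Z: 4p + 3(1−p) = p + 3.
Setting these equal: −8p + 6 = p + 3 ⇒ −9p = -3 ⇒ p = 1/3, and the value is (-8)·(1/3) + 6 = 10/3.
For the defender: with q = P(X), equating A's and B's payoffs gives −6q + 4 = 3q + 3 ⇒ q = 1/9.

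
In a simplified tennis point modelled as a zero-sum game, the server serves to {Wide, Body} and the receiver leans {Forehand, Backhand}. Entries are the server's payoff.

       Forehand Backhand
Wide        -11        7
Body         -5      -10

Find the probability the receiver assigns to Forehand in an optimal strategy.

Row minima: Wide → -11, Body → -10; maximin = -10.
Column maxima: Forehand → -5, Backhand → 7; minimax = -5.
-10 ≠ -5, so there is no saddle point; optimal play is mixed.
Let the server play Wide with probability p. Expected payoff against Forehand: (-11)p + (-5)(1−p) = −6p − 5; against Backhand: 7p + (-10)(1−p) = 17p − 10.
Setting these equal: −6p − 5 = 17p − 10 ⇒ −23p = -5 ⇒ p = 5/23, and the value is (-6)·(5/23) − 5 = -145/23.
For the receiver: with q = P(Forehand), equating Wide's and Body's payoffs gives −18q + 7 = 5q − 10 ⇒ q = 17/23.

17/23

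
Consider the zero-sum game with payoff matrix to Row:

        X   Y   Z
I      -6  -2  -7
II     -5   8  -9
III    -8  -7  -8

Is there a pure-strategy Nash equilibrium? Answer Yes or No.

Yes

Row minima: I → -7, II → -9, III → -8; maximin = -7.
Column maxima: X → -5, Y → 8, Z → -7; minimax = -7.
maximin = minimax = -7, so a saddle point exists.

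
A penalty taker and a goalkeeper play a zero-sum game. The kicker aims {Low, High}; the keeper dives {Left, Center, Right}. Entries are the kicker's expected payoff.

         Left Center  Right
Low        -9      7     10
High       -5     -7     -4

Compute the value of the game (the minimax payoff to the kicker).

Row minima: Low → -9, High → -7; maximin = -7.
Column maxima: Left → -5, Center → 7, Right → 10; minimax = -5.
-7 ≠ -5, so there is no saddle point; optimal play is mixed.
Right is strictly dominated by Left (it gives the kicker strictly more in every row), so the keeper never plays it.
On the remaining 2×2 (Low, High vs Left, Center):
Let the kicker play Low with probability p. Expected payoff against Left: (-9)p + (-5)(1−p) = −4p − 5; against Center: 7p + (-7)(1−p) = 14p − 7.
Setting these equal: −4p − 5 = 14p − 7 ⇒ −18p = -2 ⇒ p = 1/9, and the value is (-4)·(1/9) − 5 = -49/9.
For the keeper: with q = P(Left), equating Low's and High's payoffs gives −16q + 7 = 2q − 7 ⇒ q = 7/9.

-49/9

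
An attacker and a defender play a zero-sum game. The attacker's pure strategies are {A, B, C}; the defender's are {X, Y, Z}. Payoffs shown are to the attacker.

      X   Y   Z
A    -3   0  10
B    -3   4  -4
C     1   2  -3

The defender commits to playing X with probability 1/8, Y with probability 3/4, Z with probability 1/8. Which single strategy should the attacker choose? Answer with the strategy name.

B

Expected payoff of A: (1/8)·(-3) + (3/4)·0 + (1/8)·10 = 7/8.
Expected payoff of B: (1/8)·(-3) + (3/4)·4 + (1/8)·(-4) = 17/8.
Expected payoff of C: (1/8)·1 + (3/4)·2 + (1/8)·(-3) = 5/4.
The largest is 17/8, so the attacker's best response is B.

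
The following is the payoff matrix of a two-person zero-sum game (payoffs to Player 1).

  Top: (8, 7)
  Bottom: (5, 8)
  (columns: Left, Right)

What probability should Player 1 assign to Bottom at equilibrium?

1/4

Row minima: Top → 7, Bottom → 5; maximin = 7.
Column maxima: Left → 8, Right → 8; minimax = 8.
7 ≠ 8, so there is no saddle point; optimal play is mixed.
Let Player 1 play Top with probability p. Expected payoff against Left: 8p + 5(1−p) = 3p + 5; against Right: 7p + 8(1−p) = −p + 8.
Setting these equal: 3p + 5 = −p + 8 ⇒ 4p = 3 ⇒ p = 3/4, and the value is (3)·(3/4) + 5 = 29/4.
For Player 2: with q = P(Left), equating Top's and Bottom's payoffs gives q + 7 = −3q + 8 ⇒ q = 1/4.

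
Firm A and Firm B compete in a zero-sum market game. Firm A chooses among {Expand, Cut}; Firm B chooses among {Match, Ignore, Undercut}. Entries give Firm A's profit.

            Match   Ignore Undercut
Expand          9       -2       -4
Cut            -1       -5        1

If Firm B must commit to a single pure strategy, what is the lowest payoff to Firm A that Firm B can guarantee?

-2

Column maxima: Match → 9, Ignore → -2, Undercut → 1.
The smallest of these is -2.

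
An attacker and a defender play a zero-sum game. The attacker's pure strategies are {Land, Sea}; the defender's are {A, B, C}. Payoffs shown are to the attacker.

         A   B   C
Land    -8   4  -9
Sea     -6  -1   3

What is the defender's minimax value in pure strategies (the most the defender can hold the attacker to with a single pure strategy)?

-6

Column maxima: A → -6, B → 4, C → 3.
The smallest of these is -6.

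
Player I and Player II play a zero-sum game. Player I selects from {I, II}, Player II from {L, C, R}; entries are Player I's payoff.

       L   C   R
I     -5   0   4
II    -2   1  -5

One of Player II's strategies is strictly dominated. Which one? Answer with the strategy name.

C

L holds Player I's payoff strictly below C in every row: -5 < 0, -2 < 1.
So C is strictly dominated for Player II.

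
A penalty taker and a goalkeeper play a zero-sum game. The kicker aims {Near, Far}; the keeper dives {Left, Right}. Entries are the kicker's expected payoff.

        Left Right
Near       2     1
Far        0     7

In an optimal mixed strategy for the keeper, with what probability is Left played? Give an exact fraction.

Row minima: Near → 1, Far → 0; maximin = 1.
Column maxima: Left → 2, Right → 7; minimax = 2.
1 ≠ 2, so there is no saddle point; optimal play is mixed.
Let the kicker play Near with probability p. Expected payoff against Left: 2p + 0(1−p) = 2p; against Right: 1p + 7(1−p) = −6p + 7.
Setting these equal: 2p = −6p + 7 ⇒ 8p = 7 ⇒ p = 7/8, and the value is (2)·(7/8) = 7/4.
For the keeper: with q = P(Left), equating Near's and Far's payoffs gives q + 1 = −7q + 7 ⇒ q = 3/4.

3/4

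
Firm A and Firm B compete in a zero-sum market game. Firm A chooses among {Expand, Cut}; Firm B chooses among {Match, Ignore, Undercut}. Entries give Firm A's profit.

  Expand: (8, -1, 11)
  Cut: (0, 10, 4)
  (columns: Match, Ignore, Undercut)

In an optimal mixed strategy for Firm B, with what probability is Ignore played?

8/19

Row minima: Expand → -1, Cut → 0; maximin = 0.
Column maxima: Match → 8, Ignore → 10, Undercut → 11; minimax = 8.
0 ≠ 8, so there is no saddle point; optimal play is mixed.
Undercut is strictly dominated by Match (it gives Firm A strictly more in every row), so Firm B never plays it.
On the remaining 2×2 (Expand, Cut vs Match, Ignore):
Let Firm A play Expand with probability p. Expected payoff against Match: 8p + 0(1−p) = 8p; against Ignore: (-1)p + 10(1−p) = −11p + 10.
Setting these equal: 8p = −11p + 10 ⇒ 19p = 10 ⇒ p = 10/19, and the value is (8)·(10/19) = 80/19.
For Firm B: with q = P(Match), equating Expand's and Cut's payoffs gives 9q − 1 = −10q + 10 ⇒ q = 11/19.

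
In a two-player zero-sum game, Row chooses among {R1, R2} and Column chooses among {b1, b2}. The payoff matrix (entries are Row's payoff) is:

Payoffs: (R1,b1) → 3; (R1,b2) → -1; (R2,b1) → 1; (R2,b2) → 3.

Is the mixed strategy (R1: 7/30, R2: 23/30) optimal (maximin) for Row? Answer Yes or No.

Against b1 this mix gives (7/30)·3 + (23/30)·1 = 22/15.
Against b2 this mix gives (7/30)·(-1) + (23/30)·3 = 31/15.
Column will play b1, holding Row to 22/15. Shifting weight toward the row that does better against b1 would raise this floor (the equalizing mix achieves 5/3 against both b1 and b2), so the proposed strategy is not optimal.

No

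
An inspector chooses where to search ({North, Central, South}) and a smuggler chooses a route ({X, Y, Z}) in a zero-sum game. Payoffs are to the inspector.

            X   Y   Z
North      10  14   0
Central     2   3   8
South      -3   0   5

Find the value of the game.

5

Row minima: North → 0, Central → 2, South → -3; maximin = 2.
Column maxima: X → 10, Y → 14, Z → 8; minimax = 8.
2 ≠ 8, so there is no saddle point; optimal play is mixed.
South is strictly dominated by Central, so the inspector never plays it.
Y is strictly dominated by X (it gives the inspector strictly more in every row), so the smuggler never plays it.
On the remaining 2×2 (North, Central vs X, Z):
Let the inspector play North with probability p. Expected payoff against X: 10p + 2(1−p) = 8p + 2; against Z: 0p + 8(1−p) = −8p + 8.
Setting these equal: 8p + 2 = −8p + 8 ⇒ 16p = 6 ⇒ p = 3/8, and the value is (8)·(3/8) + 2 = 5.
For the smuggler: with q = P(X), equating North's and Central's payoffs gives 10q = −6q + 8 ⇒ q = 1/2.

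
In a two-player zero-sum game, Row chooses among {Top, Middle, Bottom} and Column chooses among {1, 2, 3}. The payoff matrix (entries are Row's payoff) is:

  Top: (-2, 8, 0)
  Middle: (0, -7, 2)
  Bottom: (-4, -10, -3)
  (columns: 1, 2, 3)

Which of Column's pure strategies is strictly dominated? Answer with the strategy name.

3

1 holds Row's payoff strictly below 3 in every row: -2 < 0, 0 < 2, -4 < -3.
So 3 is strictly dominated for Column.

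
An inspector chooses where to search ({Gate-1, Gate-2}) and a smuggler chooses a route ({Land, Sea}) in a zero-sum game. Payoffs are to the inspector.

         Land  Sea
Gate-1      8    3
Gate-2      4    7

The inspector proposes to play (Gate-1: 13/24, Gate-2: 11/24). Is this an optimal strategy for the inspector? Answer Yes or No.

No

Against Land this mix gives (13/24)·8 + (11/24)·4 = 37/6.
Against Sea this mix gives (13/24)·3 + (11/24)·7 = 29/6.
The smuggler will play Sea, holding the inspector to 29/6. Shifting weight toward the row that does better against Sea would raise this floor (the equalizing mix achieves 11/2 against both Sea and Land), so the proposed strategy is not optimal.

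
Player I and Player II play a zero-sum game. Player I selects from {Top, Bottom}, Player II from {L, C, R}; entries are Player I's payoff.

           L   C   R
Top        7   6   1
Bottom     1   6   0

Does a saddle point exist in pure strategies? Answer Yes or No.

Row minima: Top → 1, Bottom → 0; maximin = 1.
Column maxima: L → 7, C → 6, R → 1; minimax = 1.
maximin = minimax = 1, so a saddle point exists.

Yes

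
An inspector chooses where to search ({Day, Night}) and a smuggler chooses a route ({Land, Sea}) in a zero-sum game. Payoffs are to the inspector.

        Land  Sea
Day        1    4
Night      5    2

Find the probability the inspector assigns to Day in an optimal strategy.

1/2

Row minima: Day → 1, Night → 2; maximin = 2.
Column maxima: Land → 5, Sea → 4; minimax = 4.
2 ≠ 4, so there is no saddle point; optimal play is mixed.
Let the inspector play Day with probability p. Expected payoff against Land: 1p + 5(1−p) = −4p + 5; against Sea: 4p + 2(1−p) = 2p + 2.
Setting these equal: −4p + 5 = 2p + 2 ⇒ −6p = -3 ⇒ p = 1/2, and the value is (-4)·(1/2) + 5 = 3.
For the smuggler: with q = P(Land), equating Day's and Night's payoffs gives −3q + 4 = 3q + 2 ⇒ q = 1/3.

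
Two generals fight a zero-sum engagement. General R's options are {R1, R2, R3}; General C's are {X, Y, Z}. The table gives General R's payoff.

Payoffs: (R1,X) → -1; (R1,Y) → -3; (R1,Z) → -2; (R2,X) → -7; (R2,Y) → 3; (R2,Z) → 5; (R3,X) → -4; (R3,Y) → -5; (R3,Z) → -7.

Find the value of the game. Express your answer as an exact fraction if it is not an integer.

Row minima: R1 → -3, R2 → -7, R3 → -7; maximin = -3.
Column maxima: X → -1, Y → 3, Z → 5; minimax = -1.
-3 ≠ -1, so there is no saddle point; optimal play is mixed.
R3 is strictly dominated by R1, so General R never plays it.
With R3 eliminated, Z is strictly dominated by Y (it gives General R strictly more in every remaining row), so General C never plays it.
On the remaining 2×2 (R1, R2 vs X, Y):
Let General R play R1 with probability p. Expected payoff against X: (-1)p + (-7)(1−p) = 6p − 7; against Y: (-3)p + 3(1−p) = −6p + 3.
Setting these equal: 6p − 7 = −6p + 3 ⇒ 12p = 10 ⇒ p = 5/6, and the value is (6)·(5/6) − 7 = -2.
For General C: with q = P(X), equating R1's and R2's payoffs gives 2q − 3 = −10q + 3 ⇒ q = 1/2.

-2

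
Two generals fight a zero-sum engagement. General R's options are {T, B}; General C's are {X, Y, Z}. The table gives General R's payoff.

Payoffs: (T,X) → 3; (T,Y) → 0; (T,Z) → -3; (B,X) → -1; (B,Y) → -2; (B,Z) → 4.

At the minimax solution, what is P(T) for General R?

2/3

Row minima: T → -3, B → -2; maximin = -2.
Column maxima: X → 3, Y → 0, Z → 4; minimax = 0.
-2 ≠ 0, so there is no saddle point; optimal play is mixed.
X is strictly dominated by Y (it gives General R strictly more in every row), so General C never plays it.
On the remaining 2×2 (T, B vs Y, Z):
Let General R play T with probability p. Expected payoff against Y: 0p + (-2)(1−p) = 2p − 2; against Z: (-3)p + 4(1−p) = −7p + 4.
Setting these equal: 2p − 2 = −7p + 4 ⇒ 9p = 6 ⇒ p = 2/3, and the value is (2)·(2/3) − 2 = -2/3.
For General C: with q = P(Y), equating T's and B's payoffs gives 3q − 3 = −6q + 4 ⇒ q = 7/9.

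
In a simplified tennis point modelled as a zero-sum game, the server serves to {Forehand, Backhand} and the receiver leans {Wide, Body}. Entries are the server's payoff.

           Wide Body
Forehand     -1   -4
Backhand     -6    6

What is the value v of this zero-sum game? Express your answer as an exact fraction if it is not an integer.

-2

Row minima: Forehand → -4, Backhand → -6; maximin = -4.
Column maxima: Wide → -1, Body → 6; minimax = -1.
-4 ≠ -1, so there is no saddle point; optimal play is mixed.
Let the server play Forehand with probability p. Expected payoff against Wide: (-1)p + (-6)(1−p) = 5p − 6; against Body: (-4)p + 6(1−p) = −10p + 6.
Setting these equal: 5p − 6 = −10p + 6 ⇒ 15p = 12 ⇒ p = 4/5, and the value is (5)·(4/5) − 6 = -2.
For the receiver: with q = P(Wide), equating Forehand's and Backhand's payoffs gives 3q − 4 = −12q + 6 ⇒ q = 2/3.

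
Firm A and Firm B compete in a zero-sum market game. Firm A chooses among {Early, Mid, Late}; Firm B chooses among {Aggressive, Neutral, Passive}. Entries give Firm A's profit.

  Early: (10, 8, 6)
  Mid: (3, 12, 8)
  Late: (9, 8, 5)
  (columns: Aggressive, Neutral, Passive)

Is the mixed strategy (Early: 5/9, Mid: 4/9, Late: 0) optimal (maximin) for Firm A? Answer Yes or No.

Yes

Against Aggressive this mix gives (5/9)·10 + (4/9)·3 = 62/9.
Against Neutral this mix gives (5/9)·8 + (4/9)·12 = 88/9.
Against Passive this mix gives (5/9)·6 + (4/9)·8 = 62/9.
All of Firm B's active replies (Aggressive, Passive) yield 62/9, and no column does worse for Firm A. The mix makes Firm B indifferent and guarantees 62/9, so it is optimal.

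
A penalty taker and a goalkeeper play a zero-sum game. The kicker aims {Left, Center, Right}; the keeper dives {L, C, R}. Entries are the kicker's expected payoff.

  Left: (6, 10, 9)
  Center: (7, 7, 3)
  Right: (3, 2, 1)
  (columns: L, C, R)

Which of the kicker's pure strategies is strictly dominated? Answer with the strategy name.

Right

Left gives a strictly higher payoff than Right against every column: 6 > 3, 10 > 2, 9 > 1.
So Right is strictly dominated and the kicker never plays it.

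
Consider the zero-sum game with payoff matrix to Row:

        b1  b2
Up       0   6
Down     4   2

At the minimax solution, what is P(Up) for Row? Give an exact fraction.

Row minima: Up → 0, Down → 2; maximin = 2.
Column maxima: b1 → 4, b2 → 6; minimax = 4.
2 ≠ 4, so there is no saddle point; optimal play is mixed.
Let Row play Up with probability p. Expected payoff against b1: 0p + 4(1−p) = −4p + 4; against b2: 6p + 2(1−p) = 4p + 2.
Setting these equal: −4p + 4 = 4p + 2 ⇒ −8p = -2 ⇒ p = 1/4, and the value is (-4)·(1/4) + 4 = 3.
For Column: with q = P(b1), equating Up's and Down's payoffs gives −6q + 6 = 2q + 2 ⇒ q = 1/2.

1/4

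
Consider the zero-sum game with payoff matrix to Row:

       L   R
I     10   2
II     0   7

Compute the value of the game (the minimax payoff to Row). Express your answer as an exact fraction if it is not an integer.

14/3

Row minima: I → 2, II → 0; maximin = 2.
Column maxima: L → 10, R → 7; minimax = 7.
2 ≠ 7, so there is no saddle point; optimal play is mixed.
Let Row play I with probability p. Expected payoff against L: 10p + 0(1−p) = 10p; against R: 2p + 7(1−p) = −5p + 7.
Setting these equal: 10p = −5p + 7 ⇒ 15p = 7 ⇒ p = 7/15, and the value is (10)·(7/15) = 14/3.
For Column: with q = P(L), equating I's and II's payoffs gives 8q + 2 = −7q + 7 ⇒ q = 1/3.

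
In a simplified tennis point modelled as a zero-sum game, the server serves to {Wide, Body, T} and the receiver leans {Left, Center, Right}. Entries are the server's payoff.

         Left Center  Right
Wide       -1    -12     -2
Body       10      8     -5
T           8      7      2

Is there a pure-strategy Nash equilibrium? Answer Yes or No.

Yes

Row minima: Wide → -12, Body → -5, T → 2; maximin = 2.
Column maxima: Left → 10, Center → 8, Right → 2; minimax = 2.
maximin = minimax = 2, so a saddle point exists.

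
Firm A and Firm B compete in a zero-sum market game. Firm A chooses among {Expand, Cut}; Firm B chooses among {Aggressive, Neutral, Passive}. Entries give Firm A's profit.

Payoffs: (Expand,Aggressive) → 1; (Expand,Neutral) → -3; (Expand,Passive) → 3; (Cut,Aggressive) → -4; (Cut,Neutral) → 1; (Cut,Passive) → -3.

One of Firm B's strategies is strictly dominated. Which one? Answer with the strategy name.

Passive

Aggressive holds Firm A's payoff strictly below Passive in every row: 1 < 3, -4 < -3.
So Passive is strictly dominated for Firm B.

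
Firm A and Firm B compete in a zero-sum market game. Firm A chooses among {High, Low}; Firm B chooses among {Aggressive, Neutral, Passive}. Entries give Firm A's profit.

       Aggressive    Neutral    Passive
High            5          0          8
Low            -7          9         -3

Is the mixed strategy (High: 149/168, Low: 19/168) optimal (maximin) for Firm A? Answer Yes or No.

Against Aggressive this mix gives (149/168)·5 + (19/168)·(-7) = 51/14.
Against Neutral this mix gives (149/168)·0 + (19/168)·9 = 57/56.
Against Passive this mix gives (149/168)·8 + (19/168)·(-3) = 1135/168.
Firm B will play Neutral, holding Firm A to 57/56. Shifting weight toward the row that does better against Neutral would raise this floor (the equalizing mix achieves 15/7 against both Neutral and Aggressive), so the proposed strategy is not optimal.

No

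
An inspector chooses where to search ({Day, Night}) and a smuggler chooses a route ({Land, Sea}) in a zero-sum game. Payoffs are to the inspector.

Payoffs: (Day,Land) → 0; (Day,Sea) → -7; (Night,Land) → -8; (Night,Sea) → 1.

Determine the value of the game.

Row minima: Day → -7, Night → -8; maximin = -7.
Column maxima: Land → 0, Sea → 1; minimax = 0.
-7 ≠ 0, so there is no saddle point; optimal play is mixed.
Let the inspector play Day with probability p. Expected payoff against Land: 0p + (-8)(1−p) = 8p − 8; against Sea: (-7)p + 1(1−p) = −8p + 1.
Setting these equal: 8p − 8 = −8p + 1 ⇒ 16p = 9 ⇒ p = 9/16, and the value is (8)·(9/16) − 8 = -7/2.
For the smuggler: with q = P(Land), equating Day's and Night's payoffs gives 7q − 7 = −9q + 1 ⇒ q = 1/2.

-7/2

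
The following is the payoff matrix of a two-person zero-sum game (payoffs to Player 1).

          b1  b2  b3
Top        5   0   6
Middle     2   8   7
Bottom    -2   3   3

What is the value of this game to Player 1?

Row minima: Top → 0, Middle → 2, Bottom → -2; maximin = 2.
Column maxima: b1 → 5, b2 → 8, b3 → 7; minimax = 5.
2 ≠ 5, so there is no saddle point; optimal play is mixed.
Bottom is strictly dominated by Middle, so Player 1 never plays it.
b3 is strictly dominated by b1 (it gives Player 1 strictly more in every row), so Player 2 never plays it.
On the remaining 2×2 (Top, Middle vs b1, b2):
Let Player 1 play Top with probability p. Expected payoff against b1: 5p + 2(1−p) = 3p + 2; against b2: 0p + 8(1−p) = −8p + 8.
Setting these equal: 3p + 2 = −8p + 8 ⇒ 11p = 6 ⇒ p = 6/11, and the value is (3)·(6/11) + 2 = 40/11.
For Player 2: with q = P(b1), equating Top's and Middle's payoffs gives 5q = −6q + 8 ⇒ q = 8/11.

40/11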